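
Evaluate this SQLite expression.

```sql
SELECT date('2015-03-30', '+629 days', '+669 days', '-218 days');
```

2018-03-14

Applying '+629 days' to 2015-03-30: counting 629 days forward gives 2016-12-18.
Applying '+669 days' to 2016-12-18: counting 669 days forward gives 2018-10-18.
Applying '-218 days' to 2018-10-18: counting 218 days back gives 2018-03-14.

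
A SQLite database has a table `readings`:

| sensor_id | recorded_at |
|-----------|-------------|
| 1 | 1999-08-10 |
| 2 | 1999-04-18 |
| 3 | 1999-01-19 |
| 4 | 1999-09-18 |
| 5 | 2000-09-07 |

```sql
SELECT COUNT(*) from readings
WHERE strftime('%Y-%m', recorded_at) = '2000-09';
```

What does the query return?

Rows with year-month 2000-09: 2000-09-07 → 1.

1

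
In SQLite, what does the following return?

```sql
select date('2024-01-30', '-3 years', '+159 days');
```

Adding -3 years to 2024-01-30 gives 2021-01-30.
Applying '+159 days' to 2021-01-30: counting 159 days forward gives 2021-07-08.

2021-07-08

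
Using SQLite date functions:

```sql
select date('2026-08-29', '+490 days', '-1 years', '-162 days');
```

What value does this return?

Applying '+490 days' to 2026-08-29: counting 490 days forward gives 2028-01-01.
Adding -1 year to 2028-01-01 gives 2027-01-01.
Applying '-162 days' to 2027-01-01: counting 162 days back gives 2026-07-23.

2026-07-23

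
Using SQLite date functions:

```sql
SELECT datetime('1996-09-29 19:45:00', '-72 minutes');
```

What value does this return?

1996-09-29 18:33:00

72 minutes = 1h 12m; -72 minutes from 1996-09-29 19:45:00 is 1996-09-29 18:33:00.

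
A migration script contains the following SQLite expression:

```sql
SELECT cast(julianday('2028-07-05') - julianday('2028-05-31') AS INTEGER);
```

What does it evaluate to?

35

0 days remain in May 2028 after the 31st (31 − 31).
June 2028: 30 days.
Then 5 days into July 2028.
Total: 0 + 30 + 5 = 35.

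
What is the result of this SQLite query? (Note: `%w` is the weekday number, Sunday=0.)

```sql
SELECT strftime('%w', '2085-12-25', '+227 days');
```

5

First apply '+227 days': 2085-12-25 → 2086-08-09.
2086-08-09 is a Friday; with Sunday=0 that is 5.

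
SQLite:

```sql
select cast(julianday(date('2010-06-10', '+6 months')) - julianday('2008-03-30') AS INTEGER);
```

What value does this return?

985

Adding +6 months to 2010-06-10 gives 2010-12-10.
1 day remains in March 2008 after the 30th (31 − 30).
Full months from April 2008 through November 2010 contribute their day counts.
Then 10 days into December 2010.
Total: 1 + 30 + 31 + 30 + 31 + 31 + 30 + 31 + 30 + 31 + 31 + 28 + 31 + 30 + 31 + 30 + 31 + 31 + 30 + 31 + 30 + 31 + 31 + 28 + 31 + 30 + 31 + 30 + 31 + 31 + 30 + 31 + 30 + 10 = 985.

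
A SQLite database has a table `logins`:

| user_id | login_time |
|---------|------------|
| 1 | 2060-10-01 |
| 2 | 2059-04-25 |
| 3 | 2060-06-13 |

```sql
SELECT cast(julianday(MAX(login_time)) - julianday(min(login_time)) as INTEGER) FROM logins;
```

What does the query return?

525

MIN = 2059-04-25, MAX = 2060-10-01.
5 days remain in April 2059 after the 25th (30 − 25).
Full months from May 2059 through September 2060 contribute their day counts.
Then 1 day into October 2060.
Total: 5 + 31 + 30 + 31 + 31 + 30 + 31 + 30 + 31 + 31 + 29 + 31 + 30 + 31 + 30 + 31 + 31 + 30 + 1 = 525.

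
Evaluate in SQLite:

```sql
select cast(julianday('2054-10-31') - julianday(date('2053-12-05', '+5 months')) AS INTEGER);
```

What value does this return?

Adding +5 months to 2053-12-05 gives 2054-05-05.
26 days remain in May 2054 after the 5th (31 − 5).
June 2054: 30 days.
July 2054: 31 days.
August 2054: 31 days.
September 2054: 30 days.
Then 31 days into October 2054.
Total: 26 + 30 + 31 + 31 + 30 + 31 = 179.

179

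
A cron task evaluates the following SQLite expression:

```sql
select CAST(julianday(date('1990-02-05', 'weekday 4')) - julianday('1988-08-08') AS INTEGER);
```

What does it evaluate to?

`weekday 4` advances to the next Thursday; 1990-02-05 is a Monday, so it moves forward to 1990-02-08.
23 days remain in August 1988 after the 8th (31 − 8).
Full months from September 1988 through January 1990 contribute their day counts.
Then 8 days into February 1990.
Total: 23 + 30 + 31 + 30 + 31 + 31 + 28 + 31 + 30 + 31 + 30 + 31 + 31 + 30 + 31 + 30 + 31 + 31 + 8 = 549.

549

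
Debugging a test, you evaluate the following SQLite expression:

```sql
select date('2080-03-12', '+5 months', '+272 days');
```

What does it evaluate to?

2081-05-11

Adding +5 months to 2080-03-12 gives 2080-08-12.
Applying '+272 days' to 2080-08-12: counting 272 days forward gives 2081-05-11.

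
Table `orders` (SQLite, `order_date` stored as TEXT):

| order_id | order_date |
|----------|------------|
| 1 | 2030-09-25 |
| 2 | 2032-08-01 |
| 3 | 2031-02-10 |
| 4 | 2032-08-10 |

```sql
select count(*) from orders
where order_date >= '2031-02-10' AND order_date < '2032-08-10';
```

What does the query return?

Rows in [2031-02-10, 2032-08-10): 2032-08-01, 2031-02-10 → 2 rows.

2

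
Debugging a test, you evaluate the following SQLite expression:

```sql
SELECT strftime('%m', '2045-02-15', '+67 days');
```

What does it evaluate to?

04

First apply '+67 days': 2045-02-15 → 2045-04-23.
`%m` extracts the 2-digit month (01-12): 04.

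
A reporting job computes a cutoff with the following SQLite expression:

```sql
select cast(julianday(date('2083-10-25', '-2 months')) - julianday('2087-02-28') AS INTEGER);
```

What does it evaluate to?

-1283

Adding -2 months to 2083-10-25 gives 2083-08-25.
6 days remain in August 2083 after the 25th (31 − 25).
Full months from September 2083 through January 2087 contribute their day counts.
Then 28 days into February 2087.
Total: 6 + 30 + 31 + 30 + 31 + 31 + 29 + 31 + 30 + 31 + 30 + 31 + 31 + 30 + 31 + 30 + 31 + 31 + 28 + 31 + 30 + 31 + 30 + 31 + 31 + 30 + 31 + 30 + 31 + 31 + 28 + 31 + 30 + 31 + 30 + 31 + 31 + 30 + 31 + 30 + 31 + 31 + 28 = 1283.
The subtraction is earlier − later, so the result is −1283 → -1283.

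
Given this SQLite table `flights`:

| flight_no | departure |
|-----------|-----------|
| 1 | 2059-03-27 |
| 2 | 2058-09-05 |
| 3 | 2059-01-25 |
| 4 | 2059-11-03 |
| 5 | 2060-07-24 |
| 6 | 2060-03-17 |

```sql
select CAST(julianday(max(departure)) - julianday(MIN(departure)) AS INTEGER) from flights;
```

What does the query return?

688

MIN = 2058-09-05, MAX = 2060-07-24.
25 days remain in September 2058 after the 5th (30 − 5).
Full months from October 2058 through June 2060 contribute their day counts.
Then 24 days into July 2060.
Total: 25 + 31 + 30 + 31 + 31 + 28 + 31 + 30 + 31 + 30 + 31 + 31 + 30 + 31 + 30 + 31 + 31 + 29 + 31 + 30 + 31 + 30 + 24 = 688.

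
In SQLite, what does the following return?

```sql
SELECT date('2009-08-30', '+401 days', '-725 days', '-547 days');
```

2007-04-12

Applying '+401 days' to 2009-08-30: counting 401 days forward gives 2010-10-05.
Applying '-725 days' to 2010-10-05: counting 725 days back gives 2008-10-10.
Applying '-547 days' to 2008-10-10: counting 547 days back gives 2007-04-12.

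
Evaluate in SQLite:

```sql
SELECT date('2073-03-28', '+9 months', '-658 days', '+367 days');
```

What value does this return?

Adding +9 months to 2073-03-28 gives 2073-12-28.
Applying '-658 days' to 2073-12-28: counting 658 days back gives 2072-03-10.
Applying '+367 days' to 2072-03-10: counting 367 days forward gives 2073-03-12.

2073-03-12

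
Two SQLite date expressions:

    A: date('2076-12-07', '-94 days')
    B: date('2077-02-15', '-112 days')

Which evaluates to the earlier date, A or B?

A

A = 2076-09-04.
B = 2076-10-26.
A is earlier.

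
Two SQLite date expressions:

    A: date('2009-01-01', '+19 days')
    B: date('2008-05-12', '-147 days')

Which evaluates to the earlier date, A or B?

B

A = 2009-01-20.
B = 2007-12-17.
B is earlier.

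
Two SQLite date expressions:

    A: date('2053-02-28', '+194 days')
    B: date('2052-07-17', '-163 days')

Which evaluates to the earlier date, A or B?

B

A = 2053-09-10.
B = 2052-02-05.
B is earlier.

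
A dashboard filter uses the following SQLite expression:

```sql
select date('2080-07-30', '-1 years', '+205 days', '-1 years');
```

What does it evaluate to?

2079-02-20

Adding -1 year to 2080-07-30 gives 2079-07-30.
Applying '+205 days' to 2079-07-30: counting 205 days forward gives 2080-02-20.
Adding -1 year to 2080-02-20 gives 2079-02-20.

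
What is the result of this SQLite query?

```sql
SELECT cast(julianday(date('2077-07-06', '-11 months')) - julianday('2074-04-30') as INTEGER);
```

Adding -11 months to 2077-07-06 gives 2076-08-06.
0 days remain in April 2074 after the 30th (30 − 30).
Full months from May 2074 through July 2076 contribute their day counts.
Then 6 days into August 2076.
Total: 0 + 31 + 30 + 31 + 31 + 30 + 31 + 30 + 31 + 31 + 28 + 31 + 30 + 31 + 30 + 31 + 31 + 30 + 31 + 30 + 31 + 31 + 29 + 31 + 30 + 31 + 30 + 31 + 6 = 829.

829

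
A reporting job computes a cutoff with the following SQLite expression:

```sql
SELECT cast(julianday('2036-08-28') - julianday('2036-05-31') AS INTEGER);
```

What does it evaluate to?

89

0 days remain in May 2036 after the 31st (31 − 31).
June 2036: 30 days.
July 2036: 31 days.
Then 28 days into August 2036.
Total: 0 + 30 + 31 + 28 = 89.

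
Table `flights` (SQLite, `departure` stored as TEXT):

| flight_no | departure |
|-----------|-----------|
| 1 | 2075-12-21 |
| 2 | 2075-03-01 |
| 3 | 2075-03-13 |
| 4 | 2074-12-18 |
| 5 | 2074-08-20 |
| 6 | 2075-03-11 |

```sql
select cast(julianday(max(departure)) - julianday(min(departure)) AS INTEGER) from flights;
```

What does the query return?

488

MIN = 2074-08-20, MAX = 2075-12-21.
11 days remain in August 2074 after the 20th (31 − 20).
Full months from September 2074 through November 2075 contribute their day counts.
Then 21 days into December 2075.
Total: 11 + 30 + 31 + 30 + 31 + 31 + 28 + 31 + 30 + 31 + 30 + 31 + 31 + 30 + 31 + 30 + 21 = 488.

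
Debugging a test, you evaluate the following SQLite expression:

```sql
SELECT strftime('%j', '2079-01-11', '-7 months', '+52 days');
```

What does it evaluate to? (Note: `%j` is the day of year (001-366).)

214

First apply '-7 months', '+52 days': 2079-01-11 → 2078-08-02.
Day-of-year for 2078-08-02: days since 2078-01-01 inclusive = 214, zero-padded to 214.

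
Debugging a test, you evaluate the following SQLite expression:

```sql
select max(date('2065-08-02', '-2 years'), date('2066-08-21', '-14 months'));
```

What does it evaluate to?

date('2065-08-02', '-2 years') → 2063-08-02.
date('2066-08-21', '-14 months') → 2065-06-21.
Later of the two is 2065-06-21.

2065-06-21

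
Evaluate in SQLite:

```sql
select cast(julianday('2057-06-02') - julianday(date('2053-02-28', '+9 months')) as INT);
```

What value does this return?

Adding +9 months to 2053-02-28 gives 2053-11-28.
2 days remain in November 2053 after the 28th (30 − 28).
Full months from December 2053 through May 2057 contribute their day counts.
Then 2 days into June 2057.
Total: 2 + 31 + 31 + 28 + 31 + 30 + 31 + 30 + 31 + 31 + 30 + 31 + 30 + 31 + 31 + 28 + 31 + 30 + 31 + 30 + 31 + 31 + 30 + 31 + 30 + 31 + 31 + 29 + 31 + 30 + 31 + 30 + 31 + 31 + 30 + 31 + 30 + 31 + 31 + 28 + 31 + 30 + 31 + 2 = 1282.

1282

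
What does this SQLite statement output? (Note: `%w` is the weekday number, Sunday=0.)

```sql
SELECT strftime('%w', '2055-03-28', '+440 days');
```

6

First apply '+440 days': 2055-03-28 → 2056-06-10.
2056-06-10 is a Saturday; with Sunday=0 that is 6.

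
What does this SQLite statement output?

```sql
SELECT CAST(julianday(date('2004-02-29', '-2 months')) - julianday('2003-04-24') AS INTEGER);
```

249

Adding -2 months to 2004-02-29 gives 2003-12-29.
6 days remain in April 2003 after the 24th (30 − 24).
Full months from May 2003 through November 2003 contribute their day counts.
Then 29 days into December 2003.
Total: 6 + 31 + 30 + 31 + 31 + 30 + 31 + 30 + 29 = 249.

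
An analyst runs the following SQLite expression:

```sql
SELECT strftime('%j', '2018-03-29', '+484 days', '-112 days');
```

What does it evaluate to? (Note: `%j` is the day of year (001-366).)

First apply '+484 days', '-112 days': 2018-03-29 → 2019-04-05.
Day-of-year for 2019-04-05: days since 2019-01-01 inclusive = 95, zero-padded to 095.

095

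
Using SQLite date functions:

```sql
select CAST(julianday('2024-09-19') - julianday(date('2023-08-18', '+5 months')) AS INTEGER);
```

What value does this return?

245

Adding +5 months to 2023-08-18 gives 2024-01-18.
13 days remain in January 2024 after the 18th (31 − 18).
Full months from February 2024 through August 2024 contribute their day counts.
Then 19 days into September 2024.
Total: 13 + 29 + 31 + 30 + 31 + 30 + 31 + 31 + 19 = 245.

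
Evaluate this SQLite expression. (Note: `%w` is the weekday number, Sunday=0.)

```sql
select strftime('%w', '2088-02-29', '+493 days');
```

3

First apply '+493 days': 2088-02-29 → 2089-07-06.
2089-07-06 is a Wednesday; with Sunday=0 that is 3.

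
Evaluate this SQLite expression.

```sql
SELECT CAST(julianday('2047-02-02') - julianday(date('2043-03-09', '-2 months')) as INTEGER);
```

Adding -2 months to 2043-03-09 gives 2043-01-09.
22 days remain in January 2043 after the 9th (31 − 9).
Full months from February 2043 through January 2047 contribute their day counts.
Then 2 days into February 2047.
Total: 22 + 28 + 31 + 30 + 31 + 30 + 31 + 31 + 30 + 31 + 30 + 31 + 31 + 29 + 31 + 30 + 31 + 30 + 31 + 31 + 30 + 31 + 30 + 31 + 31 + 28 + 31 + 30 + 31 + 30 + 31 + 31 + 30 + 31 + 30 + 31 + 31 + 28 + 31 + 30 + 31 + 30 + 31 + 31 + 30 + 31 + 30 + 31 + 31 + 2 = 1485.

1485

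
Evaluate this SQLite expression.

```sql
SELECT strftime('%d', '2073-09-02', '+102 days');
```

First apply '+102 days': 2073-09-02 → 2073-12-13.
`%d` extracts the 2-digit day of month: 13.

13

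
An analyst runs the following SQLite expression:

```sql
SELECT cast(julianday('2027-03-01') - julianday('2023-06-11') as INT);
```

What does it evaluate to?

1359

19 days remain in June 2023 after the 11th (30 − 11).
Full months from July 2023 through February 2027 contribute their day counts.
Then 1 day into March 2027.
Total: 19 + 31 + 31 + 30 + 31 + 30 + 31 + 31 + 29 + 31 + 30 + 31 + 30 + 31 + 31 + 30 + 31 + 30 + 31 + 31 + 28 + 31 + 30 + 31 + 30 + 31 + 31 + 30 + 31 + 30 + 31 + 31 + 28 + 31 + 30 + 31 + 30 + 31 + 31 + 30 + 31 + 30 + 31 + 31 + 28 + 1 = 1359.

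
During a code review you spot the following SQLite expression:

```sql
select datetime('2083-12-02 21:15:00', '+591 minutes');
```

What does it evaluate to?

2083-12-03 07:06:00

591 minutes = 9h 51m; +591 minutes from 2083-12-02 21:15:00 is 2083-12-03 07:06:00 (crosses midnight).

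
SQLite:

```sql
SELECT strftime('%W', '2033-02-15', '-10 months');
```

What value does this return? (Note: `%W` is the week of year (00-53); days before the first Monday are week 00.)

15

First apply '-10 months': 2033-02-15 → 2032-04-15.
2032-04-15 is a Thursday. SQLite's %W counts Mondays since the year started; the result is 15.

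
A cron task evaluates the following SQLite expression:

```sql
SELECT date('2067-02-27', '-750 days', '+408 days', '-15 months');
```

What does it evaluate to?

Applying '-750 days' to 2067-02-27: counting 750 days back gives 2065-02-07.
Applying '+408 days' to 2065-02-07: counting 408 days forward gives 2066-03-22.
Adding -15 months to 2066-03-22 gives 2064-12-22.

2064-12-22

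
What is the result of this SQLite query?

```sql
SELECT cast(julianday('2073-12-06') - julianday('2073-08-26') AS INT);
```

5 days remain in August 2073 after the 26th (31 − 26).
September 2073: 30 days.
October 2073: 31 days.
November 2073: 30 days.
Then 6 days into December 2073.
Total: 5 + 30 + 31 + 30 + 6 = 102.

102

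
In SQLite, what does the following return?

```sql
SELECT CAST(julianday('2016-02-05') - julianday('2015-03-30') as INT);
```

1 day remains in March 2015 after the 30th (31 − 30).
Full months from April 2015 through January 2016 contribute their day counts.
Then 5 days into February 2016.
Total: 1 + 30 + 31 + 30 + 31 + 31 + 30 + 31 + 30 + 31 + 31 + 5 = 312.

312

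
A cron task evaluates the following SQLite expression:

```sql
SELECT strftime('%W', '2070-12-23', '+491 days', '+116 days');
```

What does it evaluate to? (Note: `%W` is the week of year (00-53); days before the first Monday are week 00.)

First apply '+491 days', '+116 days': 2070-12-23 → 2072-08-21.
2072-08-21 is a Sunday. SQLite's %W counts Mondays since the year started; the result is 33.

33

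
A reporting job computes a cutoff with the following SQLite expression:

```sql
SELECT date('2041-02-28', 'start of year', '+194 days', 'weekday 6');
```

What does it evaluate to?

2041-07-20

`start of year` rewinds 2041-02-28 to 2041-01-01.
Applying '+194 days' to 2041-01-01: counting 194 days forward gives 2041-07-14.
`weekday 6` advances to the next Saturday; 2041-07-14 is a Sunday, so it moves forward to 2041-07-20.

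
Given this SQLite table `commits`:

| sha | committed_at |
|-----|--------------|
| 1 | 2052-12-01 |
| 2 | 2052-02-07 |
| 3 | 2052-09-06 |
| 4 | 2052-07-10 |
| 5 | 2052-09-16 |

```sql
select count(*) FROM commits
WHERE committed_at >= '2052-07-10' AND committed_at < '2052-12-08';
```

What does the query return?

Rows in [2052-07-10, 2052-12-08): 2052-12-01, 2052-09-06, 2052-07-10, 2052-09-16 → 4 rows.

4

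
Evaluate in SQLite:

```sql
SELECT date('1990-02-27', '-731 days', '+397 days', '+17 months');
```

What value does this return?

Applying '-731 days' to 1990-02-27: counting 731 days back gives 1988-02-27.
Applying '+397 days' to 1988-02-27: counting 397 days forward gives 1989-03-30.
Adding +17 months to 1989-03-30 gives 1990-08-30.

1990-08-30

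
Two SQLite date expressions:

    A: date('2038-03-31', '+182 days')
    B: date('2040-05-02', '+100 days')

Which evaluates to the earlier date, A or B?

A = 2038-09-29.
B = 2040-08-10.
A is earlier.

A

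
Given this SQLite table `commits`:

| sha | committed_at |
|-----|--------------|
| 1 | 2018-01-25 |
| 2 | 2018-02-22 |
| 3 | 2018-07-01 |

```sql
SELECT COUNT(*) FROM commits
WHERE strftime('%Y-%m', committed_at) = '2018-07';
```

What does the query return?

Rows with year-month 2018-07: 2018-07-01 → 1.

1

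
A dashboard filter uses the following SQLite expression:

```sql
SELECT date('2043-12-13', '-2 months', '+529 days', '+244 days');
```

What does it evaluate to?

Adding -2 months to 2043-12-13 gives 2043-10-13.
Applying '+529 days' to 2043-10-13: counting 529 days forward gives 2045-03-25.
Applying '+244 days' to 2045-03-25: counting 244 days forward gives 2045-11-24.

2045-11-24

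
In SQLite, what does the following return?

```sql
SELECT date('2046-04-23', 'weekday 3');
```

2046-04-25

`weekday 3` advances to the next Wednesday; 2046-04-23 is a Monday, so it moves forward to 2046-04-25.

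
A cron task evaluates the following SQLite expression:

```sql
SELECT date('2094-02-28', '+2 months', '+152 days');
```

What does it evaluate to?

2094-09-27

Adding +2 months to 2094-02-28 gives 2094-04-28.
Applying '+152 days' to 2094-04-28: counting 152 days forward gives 2094-09-27.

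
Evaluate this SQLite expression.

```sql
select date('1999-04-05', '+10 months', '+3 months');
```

Adding +10 months to 1999-04-05 gives 2000-02-05.
Adding +3 months to 2000-02-05 gives 2000-05-05.

2000-05-05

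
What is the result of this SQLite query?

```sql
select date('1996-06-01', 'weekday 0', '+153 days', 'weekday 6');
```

`weekday 0` advances to the next Sunday; 1996-06-01 is a Saturday, so it moves forward to 1996-06-02.
Applying '+153 days' to 1996-06-02: counting 153 days forward gives 1996-11-02.
`weekday 6` advances to the next Saturday; 1996-11-02 is already a Saturday, so it stays at 1996-11-02.

1996-11-02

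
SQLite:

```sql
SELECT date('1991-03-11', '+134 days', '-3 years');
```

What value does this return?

Applying '+134 days' to 1991-03-11: counting 134 days forward gives 1991-07-23.
Adding -3 years to 1991-07-23 gives 1988-07-23.

1988-07-23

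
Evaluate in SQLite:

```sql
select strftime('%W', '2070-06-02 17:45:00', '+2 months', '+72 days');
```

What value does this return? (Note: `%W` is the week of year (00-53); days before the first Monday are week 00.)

First apply '+2 months', '+72 days': 2070-06-02 17:45:00 → 2070-10-13 17:45:00.
2070-10-13 is a Monday. SQLite's %W counts Mondays since the year started; the result is 41.

41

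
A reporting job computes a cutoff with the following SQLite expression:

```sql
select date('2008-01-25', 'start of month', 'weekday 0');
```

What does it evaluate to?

2008-01-06

`start of month` rewinds 2008-01-25 to 2008-01-01.
`weekday 0` advances to the next Sunday; 2008-01-01 is a Tuesday, so it moves forward to 2008-01-06.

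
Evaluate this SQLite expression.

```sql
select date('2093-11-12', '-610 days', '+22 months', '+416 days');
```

2095-03-04

Applying '-610 days' to 2093-11-12: counting 610 days back gives 2092-03-12.
Adding +22 months to 2092-03-12 gives 2094-01-12.
Applying '+416 days' to 2094-01-12: counting 416 days forward gives 2095-03-04.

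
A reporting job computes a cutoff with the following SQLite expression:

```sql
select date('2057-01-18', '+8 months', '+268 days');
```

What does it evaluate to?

2058-06-13

Adding +8 months to 2057-01-18 gives 2057-09-18.
Applying '+268 days' to 2057-09-18: counting 268 days forward gives 2058-06-13.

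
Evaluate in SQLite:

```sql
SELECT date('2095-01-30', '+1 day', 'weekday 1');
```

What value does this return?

Advancing 1 more day within January lands on 2095-01-31.
`weekday 1` advances to the next Monday; 2095-01-31 is already a Monday, so it stays at 2095-01-31.

2095-01-31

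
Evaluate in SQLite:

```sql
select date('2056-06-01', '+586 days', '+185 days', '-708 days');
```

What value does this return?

2056-08-03

Applying '+586 days' to 2056-06-01: counting 586 days forward gives 2058-01-08.
Applying '+185 days' to 2058-01-08: counting 185 days forward gives 2058-07-12.
Applying '-708 days' to 2058-07-12: counting 708 days back gives 2056-08-03.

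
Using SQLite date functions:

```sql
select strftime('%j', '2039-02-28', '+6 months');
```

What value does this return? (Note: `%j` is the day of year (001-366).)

240

First apply '+6 months': 2039-02-28 → 2039-08-28.
Day-of-year for 2039-08-28: days since 2039-01-01 inclusive = 240, zero-padded to 240.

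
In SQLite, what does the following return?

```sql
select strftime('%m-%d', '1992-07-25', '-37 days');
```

06-18

First apply '-37 days': 1992-07-25 → 1992-06-18.
`%m-%d` extracts the month-day: 06-18.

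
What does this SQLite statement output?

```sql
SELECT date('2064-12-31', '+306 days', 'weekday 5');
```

Applying '+306 days' to 2064-12-31: counting 306 days forward gives 2065-11-02.
`weekday 5` advances to the next Friday; 2065-11-02 is a Monday, so it moves forward to 2065-11-06.

2065-11-06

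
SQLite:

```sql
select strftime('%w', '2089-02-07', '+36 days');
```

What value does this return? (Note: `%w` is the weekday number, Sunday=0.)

2

First apply '+36 days': 2089-02-07 → 2089-03-15.
2089-03-15 is a Tuesday; with Sunday=0 that is 2.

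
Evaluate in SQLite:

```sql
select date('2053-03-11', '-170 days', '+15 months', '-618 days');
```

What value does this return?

Applying '-170 days' to 2053-03-11: counting 170 days back gives 2052-09-22.
Adding +15 months to 2052-09-22 gives 2053-12-22.
Applying '-618 days' to 2053-12-22: counting 618 days back gives 2052-04-13.

2052-04-13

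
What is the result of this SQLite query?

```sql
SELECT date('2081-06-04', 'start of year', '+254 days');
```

2081-09-12

`start of year` rewinds 2081-06-04 to 2081-01-01.
Applying '+254 days' to 2081-01-01: counting 254 days forward gives 2081-09-12.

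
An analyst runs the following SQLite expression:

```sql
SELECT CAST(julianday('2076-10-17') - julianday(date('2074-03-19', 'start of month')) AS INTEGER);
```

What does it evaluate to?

961

`start of month` rewinds 2074-03-19 to 2074-03-01.
30 days remain in March 2074 after the 1st (31 − 1).
Full months from April 2074 through September 2076 contribute their day counts.
Then 17 days into October 2076.
Total: 30 + 30 + 31 + 30 + 31 + 31 + 30 + 31 + 30 + 31 + 31 + 28 + 31 + 30 + 31 + 30 + 31 + 31 + 30 + 31 + 30 + 31 + 31 + 29 + 31 + 30 + 31 + 30 + 31 + 31 + 30 + 17 = 961.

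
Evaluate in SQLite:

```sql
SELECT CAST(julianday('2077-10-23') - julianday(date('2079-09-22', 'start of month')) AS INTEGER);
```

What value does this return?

-678

`start of month` rewinds 2079-09-22 to 2079-09-01.
8 days remain in October 2077 after the 23rd (31 − 23).
Full months from November 2077 through August 2079 contribute their day counts.
Then 1 day into September 2079.
Total: 8 + 30 + 31 + 31 + 28 + 31 + 30 + 31 + 30 + 31 + 31 + 30 + 31 + 30 + 31 + 31 + 28 + 31 + 30 + 31 + 30 + 31 + 31 + 1 = 678.
The subtraction is earlier − later, so the result is −678 → -678.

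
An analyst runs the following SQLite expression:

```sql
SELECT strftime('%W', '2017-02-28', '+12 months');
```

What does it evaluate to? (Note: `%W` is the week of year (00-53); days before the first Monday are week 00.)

09

First apply '+12 months': 2017-02-28 → 2018-02-28.
2018-02-28 is a Wednesday. SQLite's %W counts Mondays since the year started; the result is 09.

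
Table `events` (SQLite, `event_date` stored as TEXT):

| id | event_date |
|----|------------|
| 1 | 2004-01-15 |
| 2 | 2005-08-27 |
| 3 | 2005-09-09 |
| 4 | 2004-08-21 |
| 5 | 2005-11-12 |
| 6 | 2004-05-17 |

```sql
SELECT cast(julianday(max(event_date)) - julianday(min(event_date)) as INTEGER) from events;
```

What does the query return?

667

MIN = 2004-01-15, MAX = 2005-11-12.
16 days remain in January 2004 after the 15th (31 − 15).
Full months from February 2004 through October 2005 contribute their day counts.
Then 12 days into November 2005.
Total: 16 + 29 + 31 + 30 + 31 + 30 + 31 + 31 + 30 + 31 + 30 + 31 + 31 + 28 + 31 + 30 + 31 + 30 + 31 + 31 + 30 + 31 + 12 = 667.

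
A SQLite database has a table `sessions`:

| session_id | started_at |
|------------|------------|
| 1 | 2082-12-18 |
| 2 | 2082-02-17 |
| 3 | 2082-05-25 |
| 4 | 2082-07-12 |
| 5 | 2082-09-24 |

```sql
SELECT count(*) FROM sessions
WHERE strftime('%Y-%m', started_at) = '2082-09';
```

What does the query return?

Rows with year-month 2082-09: 2082-09-24 → 1.

1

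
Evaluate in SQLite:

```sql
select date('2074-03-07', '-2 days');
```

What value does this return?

Going back 2 days within March lands on 2074-03-05.

2074-03-05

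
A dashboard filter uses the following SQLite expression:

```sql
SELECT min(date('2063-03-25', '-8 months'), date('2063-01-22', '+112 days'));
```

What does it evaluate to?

2062-07-25

date('2063-03-25', '-8 months') → 2062-07-25.
date('2063-01-22', '+112 days') → 2063-05-14.
Earlier of the two is 2062-07-25.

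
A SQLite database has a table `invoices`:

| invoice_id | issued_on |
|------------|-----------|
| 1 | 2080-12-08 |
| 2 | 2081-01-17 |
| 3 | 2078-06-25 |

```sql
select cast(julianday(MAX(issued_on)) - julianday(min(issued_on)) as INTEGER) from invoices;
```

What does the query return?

937

MIN = 2078-06-25, MAX = 2081-01-17.
5 days remain in June 2078 after the 25th (30 − 25).
Full months from July 2078 through December 2080 contribute their day counts.
Then 17 days into January 2081.
Total: 5 + 31 + 31 + 30 + 31 + 30 + 31 + 31 + 28 + 31 + 30 + 31 + 30 + 31 + 31 + 30 + 31 + 30 + 31 + 31 + 29 + 31 + 30 + 31 + 30 + 31 + 31 + 30 + 31 + 30 + 31 + 17 = 937.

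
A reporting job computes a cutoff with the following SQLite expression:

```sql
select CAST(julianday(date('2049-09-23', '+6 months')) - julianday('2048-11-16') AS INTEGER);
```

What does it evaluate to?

Adding +6 months to 2049-09-23 gives 2050-03-23.
14 days remain in November 2048 after the 16th (30 − 16).
Full months from December 2048 through February 2050 contribute their day counts.
Then 23 days into March 2050.
Total: 14 + 31 + 31 + 28 + 31 + 30 + 31 + 30 + 31 + 31 + 30 + 31 + 30 + 31 + 31 + 28 + 23 = 492.

492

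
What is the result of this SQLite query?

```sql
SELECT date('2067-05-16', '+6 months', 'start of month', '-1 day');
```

2067-10-31

Adding +6 months to 2067-05-16 gives 2067-11-16.
`start of month` rewinds 2067-11-16 to 2067-11-01.
Going back 1 day from 2067-11-01 reaches 2067-10-31 (last day of October, 31 days).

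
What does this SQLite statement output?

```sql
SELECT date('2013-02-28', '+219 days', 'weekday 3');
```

2013-10-09

Applying '+219 days' to 2013-02-28: counting 219 days forward gives 2013-10-05.
`weekday 3` advances to the next Wednesday; 2013-10-05 is a Saturday, so it moves forward to 2013-10-09.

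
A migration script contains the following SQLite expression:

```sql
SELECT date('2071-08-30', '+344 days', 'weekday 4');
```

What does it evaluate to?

2072-08-11

Applying '+344 days' to 2071-08-30: counting 344 days forward gives 2072-08-08.
`weekday 4` advances to the next Thursday; 2072-08-08 is a Monday, so it moves forward to 2072-08-11.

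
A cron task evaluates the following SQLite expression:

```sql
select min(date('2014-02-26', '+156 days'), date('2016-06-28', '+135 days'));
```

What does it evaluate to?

date('2014-02-26', '+156 days') → 2014-08-01.
date('2016-06-28', '+135 days') → 2016-11-10.
Earlier of the two is 2014-08-01.

2014-08-01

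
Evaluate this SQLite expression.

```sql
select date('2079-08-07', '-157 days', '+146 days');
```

2079-07-27

Applying '-157 days' to 2079-08-07: counting 157 days back gives 2079-03-03.
Applying '+146 days' to 2079-03-03: counting 146 days forward gives 2079-07-27.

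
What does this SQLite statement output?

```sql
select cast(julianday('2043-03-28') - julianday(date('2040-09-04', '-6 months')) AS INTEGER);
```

1119

Adding -6 months to 2040-09-04 gives 2040-03-04.
27 days remain in March 2040 after the 4th (31 − 4).
Full months from April 2040 through February 2043 contribute their day counts.
Then 28 days into March 2043.
Total: 27 + 30 + 31 + 30 + 31 + 31 + 30 + 31 + 30 + 31 + 31 + 28 + 31 + 30 + 31 + 30 + 31 + 31 + 30 + 31 + 30 + 31 + 31 + 28 + 31 + 30 + 31 + 30 + 31 + 31 + 30 + 31 + 30 + 31 + 31 + 28 + 28 = 1119.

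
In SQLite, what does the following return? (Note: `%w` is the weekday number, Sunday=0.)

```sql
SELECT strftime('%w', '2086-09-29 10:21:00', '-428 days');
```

6

First apply '-428 days': 2086-09-29 10:21:00 → 2085-07-28 10:21:00.
2085-07-28 is a Saturday; with Sunday=0 that is 6.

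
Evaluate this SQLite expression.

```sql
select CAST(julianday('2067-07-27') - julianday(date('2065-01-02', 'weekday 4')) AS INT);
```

`weekday 4` advances to the next Thursday; 2065-01-02 is a Friday, so it moves forward to 2065-01-08.
23 days remain in January 2065 after the 8th (31 − 8).
Full months from February 2065 through June 2067 contribute their day counts.
Then 27 days into July 2067.
Total: 23 + 28 + 31 + 30 + 31 + 30 + 31 + 31 + 30 + 31 + 30 + 31 + 31 + 28 + 31 + 30 + 31 + 30 + 31 + 31 + 30 + 31 + 30 + 31 + 31 + 28 + 31 + 30 + 31 + 30 + 27 = 930.

930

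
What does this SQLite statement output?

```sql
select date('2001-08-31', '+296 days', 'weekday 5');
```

Applying '+296 days' to 2001-08-31: counting 296 days forward gives 2002-06-23.
`weekday 5` advances to the next Friday; 2002-06-23 is a Sunday, so it moves forward to 2002-06-28.

2002-06-28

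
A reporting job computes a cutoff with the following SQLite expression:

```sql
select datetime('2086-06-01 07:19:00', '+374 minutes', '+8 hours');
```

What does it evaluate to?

374 minutes = 6h 14m; +374 minutes from 2086-06-01 07:19:00 is 2086-06-01 13:33:00.
+8 hours from 2086-06-01 13:33:00 is 2086-06-01 21:33:00.

2086-06-01 21:33:00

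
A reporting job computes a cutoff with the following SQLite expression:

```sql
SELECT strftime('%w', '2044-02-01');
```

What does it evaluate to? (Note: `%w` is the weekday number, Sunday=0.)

2044-02-01 is a Monday; with Sunday=0 that is 1.

1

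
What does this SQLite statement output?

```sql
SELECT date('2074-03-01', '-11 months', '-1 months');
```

Adding -11 months to 2074-03-01 gives 2073-04-01.
Adding -1 month to 2073-04-01 gives 2073-03-01.

2073-03-01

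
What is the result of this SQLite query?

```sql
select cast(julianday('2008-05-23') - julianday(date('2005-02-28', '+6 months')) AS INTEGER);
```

999

Adding +6 months to 2005-02-28 gives 2005-08-28.
3 days remain in August 2005 after the 28th (31 − 28).
Full months from September 2005 through April 2008 contribute their day counts.
Then 23 days into May 2008.
Total: 3 + 30 + 31 + 30 + 31 + 31 + 28 + 31 + 30 + 31 + 30 + 31 + 31 + 30 + 31 + 30 + 31 + 31 + 28 + 31 + 30 + 31 + 30 + 31 + 31 + 30 + 31 + 30 + 31 + 31 + 29 + 31 + 30 + 23 = 999.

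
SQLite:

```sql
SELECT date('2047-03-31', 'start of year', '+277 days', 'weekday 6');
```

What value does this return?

`start of year` rewinds 2047-03-31 to 2047-01-01.
Applying '+277 days' to 2047-01-01: counting 277 days forward gives 2047-10-05.
`weekday 6` advances to the next Saturday; 2047-10-05 is already a Saturday, so it stays at 2047-10-05.

2047-10-05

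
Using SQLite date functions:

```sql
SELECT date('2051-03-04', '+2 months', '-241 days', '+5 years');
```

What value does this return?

Adding +2 months to 2051-03-04 gives 2051-05-04.
Applying '-241 days' to 2051-05-04: counting 241 days back gives 2050-09-05.
Adding +5 years to 2050-09-05 gives 2055-09-05.

2055-09-05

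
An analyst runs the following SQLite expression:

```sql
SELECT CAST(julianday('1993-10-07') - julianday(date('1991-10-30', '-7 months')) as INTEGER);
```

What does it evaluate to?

922

Adding -7 months to 1991-10-30 gives 1991-03-30.
1 day remains in March 1991 after the 30th (31 − 30).
Full months from April 1991 through September 1993 contribute their day counts.
Then 7 days into October 1993.
Total: 1 + 30 + 31 + 30 + 31 + 31 + 30 + 31 + 30 + 31 + 31 + 29 + 31 + 30 + 31 + 30 + 31 + 31 + 30 + 31 + 30 + 31 + 31 + 28 + 31 + 30 + 31 + 30 + 31 + 31 + 30 + 7 = 922.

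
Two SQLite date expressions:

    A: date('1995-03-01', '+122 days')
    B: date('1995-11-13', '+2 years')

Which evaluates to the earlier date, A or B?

A = 1995-07-01.
B = 1997-11-13.
A is earlier.

A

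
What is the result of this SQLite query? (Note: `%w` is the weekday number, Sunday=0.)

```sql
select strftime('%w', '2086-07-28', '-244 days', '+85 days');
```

2

First apply '-244 days', '+85 days': 2086-07-28 → 2086-02-19.
2086-02-19 is a Tuesday; with Sunday=0 that is 2.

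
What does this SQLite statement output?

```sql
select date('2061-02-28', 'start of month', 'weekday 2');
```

`start of month` rewinds 2061-02-28 to 2061-02-01.
`weekday 2` advances to the next Tuesday; 2061-02-01 is already a Tuesday, so it stays at 2061-02-01.

2061-02-01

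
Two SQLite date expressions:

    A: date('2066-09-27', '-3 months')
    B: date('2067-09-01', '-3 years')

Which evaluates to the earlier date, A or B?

B

A = 2066-06-27.
B = 2064-09-01.
B is earlier.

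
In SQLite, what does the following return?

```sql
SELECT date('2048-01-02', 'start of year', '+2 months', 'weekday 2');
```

2048-03-03

`start of year` rewinds 2048-01-02 to 2048-01-01.
Adding +2 months to 2048-01-01 gives 2048-03-01.
`weekday 2` advances to the next Tuesday; 2048-03-01 is a Sunday, so it moves forward to 2048-03-03.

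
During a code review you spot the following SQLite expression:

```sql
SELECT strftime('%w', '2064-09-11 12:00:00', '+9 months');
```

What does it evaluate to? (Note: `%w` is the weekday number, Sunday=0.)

First apply '+9 months': 2064-09-11 12:00:00 → 2065-06-11 12:00:00.
2065-06-11 is a Thursday; with Sunday=0 that is 4.

4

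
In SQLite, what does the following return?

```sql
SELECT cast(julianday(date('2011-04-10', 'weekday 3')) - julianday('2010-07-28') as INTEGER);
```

`weekday 3` advances to the next Wednesday; 2011-04-10 is a Sunday, so it moves forward to 2011-04-13.
3 days remain in July 2010 after the 28th (31 − 28).
Full months from August 2010 through March 2011 contribute their day counts.
Then 13 days into April 2011.
Total: 3 + 31 + 30 + 31 + 30 + 31 + 31 + 28 + 31 + 13 = 259.

259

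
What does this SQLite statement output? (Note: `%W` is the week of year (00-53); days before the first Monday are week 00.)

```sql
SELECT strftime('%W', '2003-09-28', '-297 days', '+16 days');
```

First apply '-297 days', '+16 days': 2003-09-28 → 2002-12-21.
2002-12-21 is a Saturday. SQLite's %W counts Mondays since the year started; the result is 50.

50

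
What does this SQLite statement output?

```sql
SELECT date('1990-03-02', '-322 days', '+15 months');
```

1990-07-14

Applying '-322 days' to 1990-03-02: counting 322 days back gives 1989-04-14.
Adding +15 months to 1989-04-14 gives 1990-07-14.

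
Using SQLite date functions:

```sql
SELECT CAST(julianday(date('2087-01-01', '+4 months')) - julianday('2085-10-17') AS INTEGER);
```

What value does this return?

561

Adding +4 months to 2087-01-01 gives 2087-05-01.
14 days remain in October 2085 after the 17th (31 − 17).
Full months from November 2085 through April 2087 contribute their day counts.
Then 1 day into May 2087.
Total: 14 + 30 + 31 + 31 + 28 + 31 + 30 + 31 + 30 + 31 + 31 + 30 + 31 + 30 + 31 + 31 + 28 + 31 + 30 + 1 = 561.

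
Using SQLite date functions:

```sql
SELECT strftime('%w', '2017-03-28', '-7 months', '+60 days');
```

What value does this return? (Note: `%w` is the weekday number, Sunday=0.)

First apply '-7 months', '+60 days': 2017-03-28 → 2016-10-27.
2016-10-27 is a Thursday; with Sunday=0 that is 4.

4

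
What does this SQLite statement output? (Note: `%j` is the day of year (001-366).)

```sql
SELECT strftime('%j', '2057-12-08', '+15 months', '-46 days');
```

021

First apply '+15 months', '-46 days': 2057-12-08 → 2059-01-21.
Day-of-year for 2059-01-21: days since 2059-01-01 inclusive = 21, zero-padded to 021.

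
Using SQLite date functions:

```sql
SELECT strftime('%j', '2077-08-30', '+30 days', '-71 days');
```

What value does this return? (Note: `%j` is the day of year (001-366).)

201

First apply '+30 days', '-71 days': 2077-08-30 → 2077-07-20.
Day-of-year for 2077-07-20: days since 2077-01-01 inclusive = 201, zero-padded to 201.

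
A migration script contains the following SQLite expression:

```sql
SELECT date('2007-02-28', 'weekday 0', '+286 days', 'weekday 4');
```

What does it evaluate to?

`weekday 0` advances to the next Sunday; 2007-02-28 is a Wednesday, so it moves forward to 2007-03-04.
Applying '+286 days' to 2007-03-04: counting 286 days forward gives 2007-12-15.
`weekday 4` advances to the next Thursday; 2007-12-15 is a Saturday, so it moves forward to 2007-12-20.

2007-12-20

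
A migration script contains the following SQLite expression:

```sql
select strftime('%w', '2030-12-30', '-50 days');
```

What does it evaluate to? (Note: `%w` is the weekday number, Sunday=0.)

0

First apply '-50 days': 2030-12-30 → 2030-11-10.
2030-11-10 is a Sunday; with Sunday=0 that is 0.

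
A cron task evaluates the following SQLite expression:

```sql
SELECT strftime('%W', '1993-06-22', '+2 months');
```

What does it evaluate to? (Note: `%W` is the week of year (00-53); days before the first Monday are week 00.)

33

First apply '+2 months': 1993-06-22 → 1993-08-22.
1993-08-22 is a Sunday. SQLite's %W counts Mondays since the year started; the result is 33.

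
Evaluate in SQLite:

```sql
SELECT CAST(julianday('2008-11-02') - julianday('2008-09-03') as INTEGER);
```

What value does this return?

27 days remain in September 2008 after the 3rd (30 − 3).
October 2008: 31 days.
Then 2 days into November 2008.
Total: 27 + 31 + 2 = 60.

60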